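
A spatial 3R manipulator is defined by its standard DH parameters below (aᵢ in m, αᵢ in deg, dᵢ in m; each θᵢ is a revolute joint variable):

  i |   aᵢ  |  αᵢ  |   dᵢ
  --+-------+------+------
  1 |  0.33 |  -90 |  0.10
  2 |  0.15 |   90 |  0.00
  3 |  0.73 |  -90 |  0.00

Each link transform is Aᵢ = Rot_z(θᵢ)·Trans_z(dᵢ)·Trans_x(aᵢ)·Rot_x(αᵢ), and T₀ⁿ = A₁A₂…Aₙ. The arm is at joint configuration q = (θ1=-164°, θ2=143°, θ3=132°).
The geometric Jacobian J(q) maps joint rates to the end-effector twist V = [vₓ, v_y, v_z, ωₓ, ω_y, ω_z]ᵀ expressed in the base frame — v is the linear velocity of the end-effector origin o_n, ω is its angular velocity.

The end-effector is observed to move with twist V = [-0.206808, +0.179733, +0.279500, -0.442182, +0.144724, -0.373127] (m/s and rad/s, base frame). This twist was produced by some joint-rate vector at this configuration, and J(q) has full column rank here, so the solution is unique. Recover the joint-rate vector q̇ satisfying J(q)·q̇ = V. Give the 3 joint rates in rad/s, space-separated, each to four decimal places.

0.1380 -0.2610 0.6400

o_n = [-0.4275, -0.6869, 0.3037]
J₁: ẑ×o_n = [0.6869, -0.4275, 0.0000], ω = ẑ
J2: z=[0.2756, -0.9613, 0.0000] o=[-0.3172, -0.0910, 0.1000] → [-0.1958, -0.0561, -0.2703, 0.2756, -0.9613, 0.0000]
J3: z=[-0.5785, -0.1659, -0.7986] o=[-0.2021, -0.0579, 0.0097] → [-0.5511, 0.3501, 0.3265, -0.5785, -0.1659, -0.7986]
q̇ = J⁺·V = [0.1380, -0.2610, 0.6400]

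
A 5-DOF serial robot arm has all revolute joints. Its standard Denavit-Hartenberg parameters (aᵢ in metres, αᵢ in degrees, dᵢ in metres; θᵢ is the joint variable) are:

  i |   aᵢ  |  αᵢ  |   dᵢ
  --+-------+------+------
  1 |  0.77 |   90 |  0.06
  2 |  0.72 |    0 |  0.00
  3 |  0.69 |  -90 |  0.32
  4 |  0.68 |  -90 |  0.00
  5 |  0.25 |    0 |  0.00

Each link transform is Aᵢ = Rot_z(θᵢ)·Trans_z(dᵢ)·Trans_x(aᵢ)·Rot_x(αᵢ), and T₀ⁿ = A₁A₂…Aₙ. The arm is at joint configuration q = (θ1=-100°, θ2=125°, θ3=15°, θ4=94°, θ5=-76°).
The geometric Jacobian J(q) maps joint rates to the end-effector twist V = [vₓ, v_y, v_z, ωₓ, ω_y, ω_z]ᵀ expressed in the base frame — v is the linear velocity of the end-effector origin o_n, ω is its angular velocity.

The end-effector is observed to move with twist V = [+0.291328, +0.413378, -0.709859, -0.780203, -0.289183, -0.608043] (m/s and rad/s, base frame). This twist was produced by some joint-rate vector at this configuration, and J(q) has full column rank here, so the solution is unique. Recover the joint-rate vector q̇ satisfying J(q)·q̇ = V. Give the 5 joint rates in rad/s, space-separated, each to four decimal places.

o_n = [0.4623, 0.2108, 0.8743]
J₁: ẑ×o_n = [-0.2108, 0.4623, 0.0000], ω = ẑ
J2: z=[-0.9848, 0.1736, 0.0000] o=[-0.1337, -0.7583, 0.0600] → [0.1414, 0.8019, -1.0579, -0.9848, 0.1736, 0.0000]
J3: z=[-0.9848, 0.1736, 0.0000] o=[-0.0620, -0.3516, 0.6498] → [0.0390, 0.2211, -0.6449, -0.9848, 0.1736, 0.0000]
J4: z=[0.1116, 0.6330, -0.7660] o=[-0.2853, 0.2245, 1.0933] → [-0.1491, -0.5483, -0.4748, 0.1116, 0.6330, -0.7660]
J5: z=[-0.2014, -0.7405, -0.6412] o=[0.3764, 0.0709, 1.0628] → [0.2293, -0.0931, 0.0355, -0.2014, -0.7405, -0.6412]
q̇ = J⁺·V = [-0.3050, 0.7420, -0.0600, -0.0380, 0.5180]

-0.3050 0.7420 -0.0600 -0.0380 0.5180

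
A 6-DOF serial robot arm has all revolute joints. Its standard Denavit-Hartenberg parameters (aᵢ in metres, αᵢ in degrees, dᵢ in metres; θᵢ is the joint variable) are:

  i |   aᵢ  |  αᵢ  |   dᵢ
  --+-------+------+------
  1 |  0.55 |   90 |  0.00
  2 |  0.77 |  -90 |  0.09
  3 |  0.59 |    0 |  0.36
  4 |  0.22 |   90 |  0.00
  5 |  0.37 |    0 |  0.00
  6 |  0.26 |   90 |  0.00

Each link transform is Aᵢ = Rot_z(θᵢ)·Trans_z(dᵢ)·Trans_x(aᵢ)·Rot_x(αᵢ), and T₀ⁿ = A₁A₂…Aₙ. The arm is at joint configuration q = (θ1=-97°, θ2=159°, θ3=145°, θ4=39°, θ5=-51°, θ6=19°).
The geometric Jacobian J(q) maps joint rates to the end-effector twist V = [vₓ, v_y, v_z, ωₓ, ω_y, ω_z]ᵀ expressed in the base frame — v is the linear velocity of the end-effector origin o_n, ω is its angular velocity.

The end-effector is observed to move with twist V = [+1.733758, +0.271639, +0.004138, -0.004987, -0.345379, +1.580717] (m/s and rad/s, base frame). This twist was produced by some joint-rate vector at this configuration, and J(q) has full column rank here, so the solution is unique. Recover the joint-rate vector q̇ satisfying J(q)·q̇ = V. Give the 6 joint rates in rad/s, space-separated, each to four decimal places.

o_n = [0.0863, -0.9504, -0.0770]
J₁: ẑ×o_n = [0.9504, 0.0863, -0.0000], ω = ẑ
J2: z=[-0.9925, 0.1219, 0.0000] o=[-0.0670, -0.5459, 0.0000] → [-0.0094, -0.0764, 0.3828, -0.9925, 0.1219, 0.0000]
J3: z=[0.0437, 0.3557, -0.9336] o=[-0.0688, 0.1786, 0.2759] → [-1.1795, -0.1293, -0.1044, 0.0437, 0.3557, -0.9336]
J4: z=[0.0437, 0.3557, -0.9336] o=[0.2279, -0.1825, -0.2333] → [-0.6614, 0.1254, 0.0168, 0.0437, 0.3557, -0.9336]
J5: z=[0.9822, -0.1862, -0.0250] o=[0.1877, -0.3840, -0.3120] → [-0.0579, -0.2283, -0.5753, 0.9822, -0.1862, -0.0250]
J6: z=[0.9822, -0.1862, -0.0250] o=[0.1326, -0.6995, -0.1268] → [-0.0155, -0.0478, -0.2551, 0.9822, -0.1862, -0.0250]
q̇ = J⁺·V = [0.5150, -0.9140, -0.9220, -0.1960, -0.1150, -0.7640]

0.5150 -0.9140 -0.9220 -0.1960 -0.1150 -0.7640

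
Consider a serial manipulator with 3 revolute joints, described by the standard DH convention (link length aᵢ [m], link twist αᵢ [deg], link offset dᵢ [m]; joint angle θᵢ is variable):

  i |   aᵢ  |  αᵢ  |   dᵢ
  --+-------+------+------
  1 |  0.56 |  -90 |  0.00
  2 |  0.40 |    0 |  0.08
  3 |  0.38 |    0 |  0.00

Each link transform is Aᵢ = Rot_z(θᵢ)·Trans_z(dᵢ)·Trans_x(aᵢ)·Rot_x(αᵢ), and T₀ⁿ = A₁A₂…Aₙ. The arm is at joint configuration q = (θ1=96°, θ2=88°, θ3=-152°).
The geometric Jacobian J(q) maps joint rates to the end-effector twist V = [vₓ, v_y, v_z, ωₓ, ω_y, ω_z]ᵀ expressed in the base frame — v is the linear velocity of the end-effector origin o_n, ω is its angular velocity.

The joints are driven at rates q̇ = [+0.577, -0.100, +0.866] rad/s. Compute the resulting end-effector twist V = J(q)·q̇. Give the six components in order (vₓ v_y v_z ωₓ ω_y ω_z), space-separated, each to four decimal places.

-0.4517 0.2094 -0.1262 -0.7618 -0.0801 0.5770

o_n = [-0.1570, 0.7281, -0.0582]
J₁: ẑ×o_n = [-0.7281, -0.1570, 0.0000], ω = ẑ
J2: z=[-0.9945, -0.1045, 0.0000] o=[-0.0585, 0.5569, 0.0000] → [0.0061, -0.0579, -0.1805, -0.9945, -0.1045, 0.0000]
J3: z=[-0.9945, -0.1045, 0.0000] o=[-0.1396, 0.5625, -0.3998] → [-0.0357, 0.3397, -0.1666, -0.9945, -0.1045, 0.0000]
V = J·q̇ = [-0.4517, 0.2094, -0.1262, -0.7618, -0.0801, 0.5770]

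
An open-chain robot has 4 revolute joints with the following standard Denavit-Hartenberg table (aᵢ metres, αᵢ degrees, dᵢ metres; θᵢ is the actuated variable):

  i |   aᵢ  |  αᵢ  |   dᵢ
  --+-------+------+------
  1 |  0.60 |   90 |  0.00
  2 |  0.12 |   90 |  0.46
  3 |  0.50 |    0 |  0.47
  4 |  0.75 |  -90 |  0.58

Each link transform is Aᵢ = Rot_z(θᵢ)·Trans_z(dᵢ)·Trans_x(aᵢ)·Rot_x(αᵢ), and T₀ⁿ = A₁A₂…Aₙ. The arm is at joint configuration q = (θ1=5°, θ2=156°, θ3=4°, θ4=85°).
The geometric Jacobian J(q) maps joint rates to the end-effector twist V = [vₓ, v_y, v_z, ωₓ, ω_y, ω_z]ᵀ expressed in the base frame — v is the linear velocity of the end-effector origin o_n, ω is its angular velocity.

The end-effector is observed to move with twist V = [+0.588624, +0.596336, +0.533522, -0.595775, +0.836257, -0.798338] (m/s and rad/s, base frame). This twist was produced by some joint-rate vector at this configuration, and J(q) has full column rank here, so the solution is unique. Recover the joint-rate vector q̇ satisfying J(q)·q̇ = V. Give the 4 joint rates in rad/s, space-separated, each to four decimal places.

0.3710 -0.8850 -0.7200 -0.5600

o_n = [0.5566, -1.2008, 1.2162]
J₁: ẑ×o_n = [1.2008, 0.5566, -0.0000], ω = ẑ
J2: z=[0.0872, -0.9962, 0.0000] o=[0.5977, 0.0523, 0.0000] → [-1.2116, -0.1060, -0.1502, 0.0872, -0.9962, 0.0000]
J3: z=[0.4052, 0.0354, 0.9135] o=[0.5286, -0.4155, 0.0488] → [0.7588, -0.4474, -0.3192, 0.4052, 0.0354, 0.9135]
J4: z=[0.4052, 0.0354, 0.9135] o=[0.2682, -0.4733, 0.6810] → [0.6836, 0.0467, -0.3050, 0.4052, 0.0354, 0.9135]
q̇ = J⁺·V = [0.3710, -0.8850, -0.7200, -0.5600]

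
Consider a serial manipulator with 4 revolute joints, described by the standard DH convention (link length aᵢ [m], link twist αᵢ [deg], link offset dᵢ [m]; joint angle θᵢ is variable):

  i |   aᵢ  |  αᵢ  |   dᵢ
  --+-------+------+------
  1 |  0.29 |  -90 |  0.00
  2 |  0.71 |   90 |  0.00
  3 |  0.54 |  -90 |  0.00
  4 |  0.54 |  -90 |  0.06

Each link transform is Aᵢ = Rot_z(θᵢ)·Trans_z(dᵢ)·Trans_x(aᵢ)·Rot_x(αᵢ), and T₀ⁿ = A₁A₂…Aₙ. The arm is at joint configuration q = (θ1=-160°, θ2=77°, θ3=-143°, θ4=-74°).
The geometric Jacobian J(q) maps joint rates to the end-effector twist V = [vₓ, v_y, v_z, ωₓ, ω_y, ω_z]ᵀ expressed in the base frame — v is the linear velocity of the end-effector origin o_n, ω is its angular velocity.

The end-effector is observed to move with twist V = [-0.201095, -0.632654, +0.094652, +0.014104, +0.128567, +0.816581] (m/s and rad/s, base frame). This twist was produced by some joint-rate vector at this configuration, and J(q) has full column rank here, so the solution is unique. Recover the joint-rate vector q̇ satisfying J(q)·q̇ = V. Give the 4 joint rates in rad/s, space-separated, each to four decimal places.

o_n = [-0.9474, 0.1473, -0.0742]
J₁: ẑ×o_n = [-0.1473, -0.9474, 0.0000], ω = ẑ
J2: z=[0.3420, -0.9397, 0.0000] o=[-0.2725, -0.0992, 0.0000] → [0.0697, 0.0254, -0.5499, 0.3420, -0.9397, 0.0000]
J3: z=[-0.9156, -0.3333, 0.2250] o=[-0.4226, -0.1538, -0.6918] → [-0.2736, 0.4474, -0.4506, -0.9156, -0.3333, 0.2250]
J4: z=[-0.4004, 0.7042, -0.5864] o=[-0.4426, 0.1848, -0.2716] → [0.1171, 0.3750, 0.3704, -0.4004, 0.7042, -0.5864]
q̇ = J⁺·V = [0.3820, -0.6950, 0.0420, -0.7250]

0.3820 -0.6950 0.0420 -0.7250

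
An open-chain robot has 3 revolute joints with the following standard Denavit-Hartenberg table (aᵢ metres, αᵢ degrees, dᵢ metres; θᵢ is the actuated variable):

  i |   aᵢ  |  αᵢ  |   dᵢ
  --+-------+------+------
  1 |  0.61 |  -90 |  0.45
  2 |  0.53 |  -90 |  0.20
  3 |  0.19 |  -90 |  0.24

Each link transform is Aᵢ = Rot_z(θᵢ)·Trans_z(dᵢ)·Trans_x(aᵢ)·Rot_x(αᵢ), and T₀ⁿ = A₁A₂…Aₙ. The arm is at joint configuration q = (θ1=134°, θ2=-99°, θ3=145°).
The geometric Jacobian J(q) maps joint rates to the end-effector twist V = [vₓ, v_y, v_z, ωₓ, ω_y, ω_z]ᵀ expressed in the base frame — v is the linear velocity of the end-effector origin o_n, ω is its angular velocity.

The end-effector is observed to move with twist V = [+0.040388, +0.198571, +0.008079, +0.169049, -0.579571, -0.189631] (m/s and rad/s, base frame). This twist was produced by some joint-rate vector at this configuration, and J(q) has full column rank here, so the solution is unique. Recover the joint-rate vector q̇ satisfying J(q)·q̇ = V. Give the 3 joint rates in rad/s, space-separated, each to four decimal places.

-0.1050 0.2810 -0.5410

o_n = [-0.6132, 0.5040, 0.8573]
J₁: ẑ×o_n = [-0.5040, -0.6132, 0.0000], ω = ẑ
J2: z=[-0.7193, -0.6947, 0.0000] o=[-0.4237, 0.4388, 0.4500] → [-0.2829, 0.2930, -0.1785, -0.7193, -0.6947, 0.0000]
J3: z=[-0.6861, 0.7105, 0.1564] o=[-0.5100, 0.2402, 0.9735] → [-0.1238, -0.0959, -0.1076, -0.6861, 0.7105, 0.1564]
q̇ = J⁺·V = [-0.1050, 0.2810, -0.5410]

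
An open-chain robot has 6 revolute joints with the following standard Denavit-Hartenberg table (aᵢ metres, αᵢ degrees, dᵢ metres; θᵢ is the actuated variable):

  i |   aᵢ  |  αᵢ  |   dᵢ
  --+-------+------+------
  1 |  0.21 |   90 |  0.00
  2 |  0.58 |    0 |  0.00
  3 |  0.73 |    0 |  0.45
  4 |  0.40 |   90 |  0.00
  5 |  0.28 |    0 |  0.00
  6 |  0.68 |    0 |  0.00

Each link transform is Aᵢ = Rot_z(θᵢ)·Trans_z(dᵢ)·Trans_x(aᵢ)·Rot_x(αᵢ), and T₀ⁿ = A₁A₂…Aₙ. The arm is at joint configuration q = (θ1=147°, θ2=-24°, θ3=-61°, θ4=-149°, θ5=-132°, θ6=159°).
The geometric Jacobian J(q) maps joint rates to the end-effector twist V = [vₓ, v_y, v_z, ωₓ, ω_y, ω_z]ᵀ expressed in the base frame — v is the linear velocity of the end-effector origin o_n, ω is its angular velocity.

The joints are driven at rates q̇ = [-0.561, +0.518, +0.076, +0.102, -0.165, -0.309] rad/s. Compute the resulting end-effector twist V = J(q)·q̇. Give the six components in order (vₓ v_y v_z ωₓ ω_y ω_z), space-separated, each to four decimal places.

0.1950 -0.2166 0.0680 0.7007 0.3749 -0.8396

o_n = [0.0295, 0.6374, -0.3009]
J₁: ẑ×o_n = [-0.6374, 0.0295, 0.0000], ω = ẑ
J2: z=[0.5446, 0.8387, 0.0000] o=[-0.1761, 0.1144, 0.0000] → [-0.2524, 0.1639, 0.1124, 0.5446, 0.8387, 0.0000]
J3: z=[0.5446, 0.8387, 0.0000] o=[-0.6205, 0.4030, -0.2359] → [-0.0545, 0.0354, -0.4175, 0.5446, 0.8387, 0.0000]
J4: z=[0.5446, 0.8387, 0.0000] o=[-0.4288, 0.8150, -0.9631] → [0.5554, -0.3607, -0.4811, 0.5446, 0.8387, 0.0000]
J5: z=[-0.6785, 0.4406, 0.5878] o=[-0.2316, 0.6870, -0.6395] → [0.1783, 0.3832, -0.0814, -0.6785, 0.4406, 0.5878]
J6: z=[-0.6785, 0.4406, 0.5878] o=[-0.4373, 0.5724, -0.7911] → [0.1778, 0.6070, -0.2498, -0.6785, 0.4406, 0.5878]
V = J·q̇ = [0.1950, -0.2166, 0.0680, 0.7007, 0.3749, -0.8396]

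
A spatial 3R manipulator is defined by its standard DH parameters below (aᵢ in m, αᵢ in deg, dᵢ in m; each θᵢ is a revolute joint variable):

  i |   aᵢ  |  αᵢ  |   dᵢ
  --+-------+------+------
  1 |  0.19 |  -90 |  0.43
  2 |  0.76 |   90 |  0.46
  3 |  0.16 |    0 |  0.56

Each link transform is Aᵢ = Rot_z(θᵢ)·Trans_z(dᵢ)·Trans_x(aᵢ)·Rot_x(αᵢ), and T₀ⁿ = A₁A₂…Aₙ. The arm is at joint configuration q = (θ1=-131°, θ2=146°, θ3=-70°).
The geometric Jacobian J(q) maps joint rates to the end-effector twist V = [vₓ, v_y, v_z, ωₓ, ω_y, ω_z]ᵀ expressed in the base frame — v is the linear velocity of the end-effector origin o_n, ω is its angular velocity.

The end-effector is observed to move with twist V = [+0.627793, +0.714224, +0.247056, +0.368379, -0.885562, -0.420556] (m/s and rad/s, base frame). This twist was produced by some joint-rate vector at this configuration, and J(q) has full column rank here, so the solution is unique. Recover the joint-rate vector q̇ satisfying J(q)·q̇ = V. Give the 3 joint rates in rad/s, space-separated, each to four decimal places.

0.2120 0.8590 0.7630

o_n = [0.3467, -0.0731, -0.4898]
J₁: ẑ×o_n = [0.0731, 0.3467, -0.0000], ω = ẑ
J2: z=[0.7547, -0.6561, 0.0000] o=[-0.1247, -0.1434, 0.4300] → [0.6035, 0.6942, 0.3623, 0.7547, -0.6561, 0.0000]
J3: z=[-0.3669, -0.4220, -0.8290] o=[0.6359, 0.0303, 0.0050] → [0.1231, 0.0582, -0.0841, -0.3669, -0.4220, -0.8290]
q̇ = J⁺·V = [0.2120, 0.8590, 0.7630]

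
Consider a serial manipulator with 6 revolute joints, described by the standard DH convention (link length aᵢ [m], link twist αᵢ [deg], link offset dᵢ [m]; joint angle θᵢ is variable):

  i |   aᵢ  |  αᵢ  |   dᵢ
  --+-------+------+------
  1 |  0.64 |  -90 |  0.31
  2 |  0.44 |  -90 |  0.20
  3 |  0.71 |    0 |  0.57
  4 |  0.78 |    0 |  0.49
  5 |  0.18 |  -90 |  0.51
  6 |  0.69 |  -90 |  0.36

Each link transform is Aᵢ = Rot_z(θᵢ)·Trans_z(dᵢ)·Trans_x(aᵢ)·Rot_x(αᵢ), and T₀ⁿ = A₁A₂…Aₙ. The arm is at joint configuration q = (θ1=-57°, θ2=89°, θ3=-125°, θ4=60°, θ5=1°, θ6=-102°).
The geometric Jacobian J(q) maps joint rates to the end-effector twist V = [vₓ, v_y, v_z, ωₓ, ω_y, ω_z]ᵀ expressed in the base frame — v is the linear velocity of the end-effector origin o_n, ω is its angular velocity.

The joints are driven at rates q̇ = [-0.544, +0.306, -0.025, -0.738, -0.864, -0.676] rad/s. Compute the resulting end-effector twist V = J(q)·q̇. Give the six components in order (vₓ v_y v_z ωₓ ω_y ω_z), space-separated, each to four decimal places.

1.3764 0.1756 1.2353 1.3854 -1.0274 0.0919

o_n = [0.2763, 2.0781, -0.4311]
J₁: ẑ×o_n = [-2.0781, 0.2763, 0.0000], ω = ẑ
J2: z=[0.8387, 0.5446, 0.0000] o=[0.3486, -0.5367, 0.3100] → [-0.4036, 0.6215, 2.2323, 0.8387, 0.5446, 0.0000]
J3: z=[-0.5446, 0.8385, -0.0175] o=[0.5205, -0.4343, -0.1299] → [-0.2087, -0.1597, -1.1634, -0.5446, 0.8385, -0.0175]
J4: z=[-0.5446, 0.8385, -0.0175] o=[0.6940, 0.3664, 0.2673] → [-0.5557, -0.3730, -0.5819, -0.5446, 0.8385, -0.0175]
J5: z=[-0.5446, 0.8385, -0.0175] o=[1.0232, 1.1575, -0.0708] → [-0.2860, -0.1831, 0.1250, -0.5446, 0.8385, -0.0175]
J6: z=[-0.3591, -0.2519, -0.8987] o=[0.8819, 1.6721, -0.1586] → [0.4334, 0.4464, -0.2983, -0.3591, -0.2519, -0.8987]
V = J·q̇ = [1.3764, 0.1756, 1.2353, 1.3854, -1.0274, 0.0919]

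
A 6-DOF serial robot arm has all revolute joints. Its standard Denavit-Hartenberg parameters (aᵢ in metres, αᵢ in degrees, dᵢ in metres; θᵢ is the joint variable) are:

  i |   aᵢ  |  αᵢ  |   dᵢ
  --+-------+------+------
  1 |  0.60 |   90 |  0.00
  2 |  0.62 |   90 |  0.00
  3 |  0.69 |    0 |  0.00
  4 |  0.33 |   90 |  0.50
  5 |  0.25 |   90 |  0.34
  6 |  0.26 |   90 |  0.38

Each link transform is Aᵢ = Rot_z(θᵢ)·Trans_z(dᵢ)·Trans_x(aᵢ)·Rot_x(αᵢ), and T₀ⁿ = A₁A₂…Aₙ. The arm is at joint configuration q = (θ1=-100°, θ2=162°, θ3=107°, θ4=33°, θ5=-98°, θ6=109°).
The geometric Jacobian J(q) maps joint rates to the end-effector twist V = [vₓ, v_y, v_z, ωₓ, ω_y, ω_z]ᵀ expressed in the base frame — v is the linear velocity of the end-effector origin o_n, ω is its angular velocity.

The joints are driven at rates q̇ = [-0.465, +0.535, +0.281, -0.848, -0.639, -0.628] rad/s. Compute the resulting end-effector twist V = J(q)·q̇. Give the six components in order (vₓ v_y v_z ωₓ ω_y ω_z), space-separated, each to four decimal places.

0.5173 0.8661 -0.2239 -0.5499 -0.5544 -1.3615

o_n = [-1.0329, 0.2696, 0.6321]
J₁: ẑ×o_n = [-0.2696, -1.0329, 0.0000], ω = ẑ
J2: z=[-0.9848, 0.1736, 0.0000] o=[-0.1042, -0.5909, 0.0000] → [0.1098, 0.6225, -0.6862, -0.9848, 0.1736, 0.0000]
J3: z=[-0.0537, -0.3043, 0.9511] o=[-0.0018, -0.0102, 0.1916] → [-0.4002, -0.9570, -0.3288, -0.0537, -0.3043, 0.9511]
J4: z=[-0.0537, -0.3043, 0.9511] o=[-0.6849, -0.0846, 0.1293] → [-0.4899, -0.3040, -0.1249, -0.0537, -0.3043, 0.9511]
J5: z=[-0.6483, 0.7351, 0.1986] o=[-0.9624, -0.4367, 0.5267] → [-0.0628, 0.0544, -0.4060, -0.6483, 0.7351, 0.1986]
J6: z=[0.7447, 0.5576, 0.3668] o=[-1.1431, -0.0903, 0.3670] → [0.0158, -0.1570, 0.2066, 0.7447, 0.5576, 0.3668]
V = J·q̇ = [0.5173, 0.8661, -0.2239, -0.5499, -0.5544, -1.3615]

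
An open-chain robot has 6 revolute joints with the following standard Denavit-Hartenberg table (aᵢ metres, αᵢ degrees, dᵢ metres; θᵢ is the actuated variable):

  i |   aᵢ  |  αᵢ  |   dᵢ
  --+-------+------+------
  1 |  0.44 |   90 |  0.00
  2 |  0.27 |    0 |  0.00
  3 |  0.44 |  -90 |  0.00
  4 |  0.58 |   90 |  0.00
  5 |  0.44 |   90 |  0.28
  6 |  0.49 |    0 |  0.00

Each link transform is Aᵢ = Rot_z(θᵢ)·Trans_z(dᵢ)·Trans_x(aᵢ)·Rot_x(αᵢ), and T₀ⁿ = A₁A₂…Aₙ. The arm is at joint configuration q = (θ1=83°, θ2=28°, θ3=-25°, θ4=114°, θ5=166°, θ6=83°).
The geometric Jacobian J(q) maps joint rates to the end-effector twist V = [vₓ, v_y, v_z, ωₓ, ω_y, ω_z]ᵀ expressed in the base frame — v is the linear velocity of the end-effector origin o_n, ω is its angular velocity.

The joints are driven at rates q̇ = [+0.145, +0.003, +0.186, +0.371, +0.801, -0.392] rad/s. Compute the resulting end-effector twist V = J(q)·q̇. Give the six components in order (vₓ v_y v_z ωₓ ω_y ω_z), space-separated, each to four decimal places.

-0.2492 -0.0989 -0.1373 0.0440 0.7701 0.1760

o_n = [-0.1797, 1.8073, 0.3051]
J₁: ẑ×o_n = [-1.8073, -0.1797, 0.0000], ω = ẑ
J2: z=[0.9925, -0.1219, 0.0000] o=[0.0536, 0.4367, 0.0000] → [-0.0372, -0.3029, 1.3320, 0.9925, -0.1219, 0.0000]
J3: z=[0.9925, -0.1219, 0.0000] o=[0.0827, 0.6733, 0.1268] → [-0.0217, -0.1770, 1.0936, 0.9925, -0.1219, 0.0000]
J4: z=[-0.0064, -0.0519, 0.9986] o=[0.1362, 1.1095, 0.1498] → [-0.7050, -0.3145, -0.0209, -0.0064, -0.0519, 0.9986]
J5: z=[-0.2925, 0.9551, 0.0478] o=[-0.4184, 0.9402, 0.1374] → [0.1187, 0.0605, -0.4816, -0.2925, 0.9551, 0.0478]
J6: z=[-0.2375, -0.1210, 0.9638] o=[-0.0927, 1.3267, 0.2662] → [-0.4680, -0.0746, -0.1247, -0.2375, -0.1210, 0.9638]
V = J·q̇ = [-0.2492, -0.0989, -0.1373, 0.0440, 0.7701, 0.1760]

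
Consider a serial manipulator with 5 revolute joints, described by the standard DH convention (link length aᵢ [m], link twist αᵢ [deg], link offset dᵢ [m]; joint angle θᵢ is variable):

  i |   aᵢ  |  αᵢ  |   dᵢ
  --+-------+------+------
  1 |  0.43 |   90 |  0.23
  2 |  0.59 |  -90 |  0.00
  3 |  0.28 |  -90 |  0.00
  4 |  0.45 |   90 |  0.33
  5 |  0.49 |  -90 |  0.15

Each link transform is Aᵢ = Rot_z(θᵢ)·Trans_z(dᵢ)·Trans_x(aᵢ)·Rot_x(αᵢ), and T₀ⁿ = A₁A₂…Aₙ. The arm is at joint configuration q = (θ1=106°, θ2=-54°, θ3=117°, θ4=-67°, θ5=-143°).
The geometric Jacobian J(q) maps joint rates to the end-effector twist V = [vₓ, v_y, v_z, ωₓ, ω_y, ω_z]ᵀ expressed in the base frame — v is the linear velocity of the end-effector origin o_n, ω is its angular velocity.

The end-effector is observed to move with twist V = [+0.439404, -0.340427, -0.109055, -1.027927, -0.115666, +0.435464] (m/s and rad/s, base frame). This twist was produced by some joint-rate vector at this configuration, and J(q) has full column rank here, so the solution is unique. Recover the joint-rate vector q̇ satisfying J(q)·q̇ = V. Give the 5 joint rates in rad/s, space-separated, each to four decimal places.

-0.1480 -0.6490 0.6940 0.1620 -0.5420

o_n = [-0.3479, 0.7382, -0.0953]
J₁: ẑ×o_n = [-0.7382, -0.3479, 0.0000], ω = ẑ
J2: z=[0.9613, 0.2756, 0.0000] o=[-0.1185, 0.4133, 0.2300] → [-0.0897, 0.3127, 0.3755, 0.9613, 0.2756, 0.0000]
J3: z=[-0.2230, 0.7777, 0.5878] o=[-0.2141, 0.7467, -0.2473] → [0.1232, -0.0447, 0.1059, -0.2230, 0.7777, 0.5878]
J4: z=[0.5808, -0.3783, 0.7208] o=[-0.4333, 0.6061, -0.1445] → [-0.1138, 0.0330, 0.1090, 0.5808, -0.3783, 0.7208]
J5: z=[0.6336, 0.7661, -0.1084] o=[-0.4717, 0.7151, 0.4015] → [-0.3780, 0.3013, -0.0802, 0.6336, 0.7661, -0.1084]
q̇ = J⁺·V = [-0.1480, -0.6490, 0.6940, 0.1620, -0.5420]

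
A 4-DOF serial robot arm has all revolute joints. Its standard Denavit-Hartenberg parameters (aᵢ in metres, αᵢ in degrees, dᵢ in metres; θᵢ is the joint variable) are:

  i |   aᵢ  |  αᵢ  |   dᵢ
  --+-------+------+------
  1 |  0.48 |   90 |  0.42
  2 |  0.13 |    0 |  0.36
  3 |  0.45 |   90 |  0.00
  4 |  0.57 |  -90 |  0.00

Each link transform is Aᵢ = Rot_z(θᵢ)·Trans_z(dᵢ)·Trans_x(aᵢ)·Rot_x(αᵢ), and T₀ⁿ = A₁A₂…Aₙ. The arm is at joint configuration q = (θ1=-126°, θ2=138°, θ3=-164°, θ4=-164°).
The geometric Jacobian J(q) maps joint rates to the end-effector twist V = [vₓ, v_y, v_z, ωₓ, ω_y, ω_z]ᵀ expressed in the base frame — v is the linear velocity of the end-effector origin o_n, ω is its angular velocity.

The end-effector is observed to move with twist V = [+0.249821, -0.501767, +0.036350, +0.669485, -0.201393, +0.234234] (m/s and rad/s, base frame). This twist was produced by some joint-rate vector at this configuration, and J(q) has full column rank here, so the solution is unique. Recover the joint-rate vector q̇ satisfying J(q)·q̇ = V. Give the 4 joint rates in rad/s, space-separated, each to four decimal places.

0.7070 -0.1500 -0.5100 0.5260

o_n = [-0.3378, -0.1197, 0.5499]
J₁: ẑ×o_n = [0.1197, -0.3378, 0.0000], ω = ẑ
J2: z=[-0.8090, 0.5878, 0.0000] o=[-0.2821, -0.3883, 0.4200] → [0.0764, 0.1051, -0.1846, -0.8090, 0.5878, 0.0000]
J3: z=[-0.8090, 0.5878, 0.0000] o=[-0.5166, -0.0986, 0.5070] → [0.0252, 0.0347, -0.0880, -0.8090, 0.5878, 0.0000]
J4: z=[0.2577, 0.3546, -0.8988] o=[-0.7543, -0.4258, 0.3097] → [0.3603, -0.4363, -0.0689, 0.2577, 0.3546, -0.8988]
q̇ = J⁺·V = [0.7070, -0.1500, -0.5100, 0.5260]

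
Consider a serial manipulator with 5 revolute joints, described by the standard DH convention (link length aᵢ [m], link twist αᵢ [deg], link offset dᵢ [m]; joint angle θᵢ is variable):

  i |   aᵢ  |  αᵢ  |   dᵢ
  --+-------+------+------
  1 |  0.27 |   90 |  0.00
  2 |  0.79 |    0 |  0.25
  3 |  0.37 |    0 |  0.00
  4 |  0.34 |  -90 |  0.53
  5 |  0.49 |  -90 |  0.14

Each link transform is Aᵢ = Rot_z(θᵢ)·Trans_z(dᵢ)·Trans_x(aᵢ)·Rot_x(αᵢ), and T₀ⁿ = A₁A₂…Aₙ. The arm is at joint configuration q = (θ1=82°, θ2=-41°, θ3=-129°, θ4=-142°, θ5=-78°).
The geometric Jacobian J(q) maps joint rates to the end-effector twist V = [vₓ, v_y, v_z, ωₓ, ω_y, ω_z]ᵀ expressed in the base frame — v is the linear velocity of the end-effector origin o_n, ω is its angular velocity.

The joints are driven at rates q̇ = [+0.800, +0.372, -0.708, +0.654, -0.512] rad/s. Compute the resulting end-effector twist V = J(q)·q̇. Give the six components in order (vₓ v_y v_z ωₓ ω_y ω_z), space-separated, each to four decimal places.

-0.3752 0.9416 0.2228 0.3679 0.3325 0.4574

o_n = [1.3435, 0.5115, -0.1605]
J₁: ẑ×o_n = [-0.5115, 1.3435, 0.0000], ω = ẑ
J2: z=[0.9903, -0.1392, 0.0000] o=[0.0376, 0.2674, 0.0000] → [0.0223, 0.1589, 0.4235, 0.9903, -0.1392, 0.0000]
J3: z=[0.9903, -0.1392, 0.0000] o=[0.3681, 0.8230, -0.5183] → [-0.0498, -0.3543, -0.1727, 0.9903, -0.1392, 0.0000]
J4: z=[0.9903, -0.1392, 0.0000] o=[0.3174, 0.4622, -0.5825] → [-0.0587, -0.4179, 0.1916, 0.9903, -0.1392, 0.0000]
J5: z=[-0.1034, -0.7359, 0.6691] o=[0.8739, 0.6137, -0.3299] → [-0.0563, 0.3318, 0.3562, -0.1034, -0.7359, 0.6691]
V = J·q̇ = [-0.3752, 0.9416, 0.2228, 0.3679, 0.3325, 0.4574]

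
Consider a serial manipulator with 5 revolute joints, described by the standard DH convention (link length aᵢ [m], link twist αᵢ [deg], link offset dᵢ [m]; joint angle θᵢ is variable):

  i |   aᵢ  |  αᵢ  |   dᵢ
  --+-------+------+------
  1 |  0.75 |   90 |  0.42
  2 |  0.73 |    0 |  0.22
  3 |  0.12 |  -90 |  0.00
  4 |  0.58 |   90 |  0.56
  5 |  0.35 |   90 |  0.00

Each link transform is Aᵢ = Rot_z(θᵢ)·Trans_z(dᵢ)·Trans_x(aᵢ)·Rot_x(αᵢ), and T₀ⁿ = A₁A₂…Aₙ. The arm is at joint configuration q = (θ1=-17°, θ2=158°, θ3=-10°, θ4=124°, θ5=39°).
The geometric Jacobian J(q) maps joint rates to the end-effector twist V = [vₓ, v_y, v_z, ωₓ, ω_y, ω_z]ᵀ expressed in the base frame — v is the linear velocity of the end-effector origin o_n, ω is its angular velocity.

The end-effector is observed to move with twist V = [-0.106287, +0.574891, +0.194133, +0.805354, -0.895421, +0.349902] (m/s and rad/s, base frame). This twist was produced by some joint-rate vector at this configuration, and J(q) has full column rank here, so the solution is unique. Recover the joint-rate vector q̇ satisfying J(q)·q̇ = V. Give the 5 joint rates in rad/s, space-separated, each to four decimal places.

o_n = [0.1058, 0.4762, -0.1571]
J₁: ẑ×o_n = [-0.4762, 0.1058, 0.0000], ω = ẑ
J2: z=[-0.2924, -0.9563, 0.0000] o=[0.7172, -0.2193, 0.4200] → [0.5519, -0.1687, -0.7880, -0.2924, -0.9563, 0.0000]
J3: z=[-0.2924, -0.9563, 0.0000] o=[0.0056, -0.2318, 0.6935] → [0.8134, -0.2487, -0.1112, -0.2924, -0.9563, 0.0000]
J4: z=[-0.5068, 0.1549, -0.8480] o=[-0.0917, -0.2020, 0.7571] → [0.4335, -0.6307, -0.3743, -0.5068, 0.1549, -0.8480]
J5: z=[-0.5089, 0.7403, 0.4393] o=[0.0281, 0.2642, 0.1103] → [-0.2911, -0.1019, -0.1654, -0.5089, 0.7403, 0.4393]
q̇ = J⁺·V = [0.1080, 0.3300, -0.2130, -0.7520, -0.9010]

0.1080 0.3300 -0.2130 -0.7520 -0.9010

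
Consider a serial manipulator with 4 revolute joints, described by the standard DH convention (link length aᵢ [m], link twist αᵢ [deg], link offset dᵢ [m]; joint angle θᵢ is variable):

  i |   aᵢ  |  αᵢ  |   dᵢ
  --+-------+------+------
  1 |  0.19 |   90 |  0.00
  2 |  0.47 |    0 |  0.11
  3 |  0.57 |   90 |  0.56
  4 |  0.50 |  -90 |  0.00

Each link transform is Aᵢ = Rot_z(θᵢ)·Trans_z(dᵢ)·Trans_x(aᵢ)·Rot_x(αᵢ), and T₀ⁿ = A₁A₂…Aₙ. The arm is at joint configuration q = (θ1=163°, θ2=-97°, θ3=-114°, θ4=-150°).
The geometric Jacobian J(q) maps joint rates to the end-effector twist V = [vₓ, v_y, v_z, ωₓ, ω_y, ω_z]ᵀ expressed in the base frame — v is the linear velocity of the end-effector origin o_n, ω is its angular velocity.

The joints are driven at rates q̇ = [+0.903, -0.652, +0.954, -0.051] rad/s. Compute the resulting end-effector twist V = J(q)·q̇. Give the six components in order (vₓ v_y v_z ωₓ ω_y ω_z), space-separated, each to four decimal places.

o_n = [0.1082, 0.4061, -0.3959]
J₁: ẑ×o_n = [-0.4061, 0.1082, 0.0000], ω = ẑ
J2: z=[0.2924, 0.9563, 0.0000] o=[-0.1817, 0.0556, 0.0000] → [-0.3786, 0.1158, -0.1747, 0.2924, 0.9563, 0.0000]
J3: z=[0.2924, 0.9563, 0.0000] o=[-0.0948, 0.1440, -0.4665] → [0.0675, -0.0206, -0.1174, 0.2924, 0.9563, 0.0000]
J4: z=[-0.4925, 0.1506, 0.8572] o=[0.5362, 0.5367, -0.1729] → [0.0783, -0.4767, 0.1288, -0.4925, 0.1506, 0.8572]
V = J·q̇ = [-0.0595, 0.0268, -0.0047, 0.1134, 0.2811, 0.8593]

-0.0595 0.0268 -0.0047 0.1134 0.2811 0.8593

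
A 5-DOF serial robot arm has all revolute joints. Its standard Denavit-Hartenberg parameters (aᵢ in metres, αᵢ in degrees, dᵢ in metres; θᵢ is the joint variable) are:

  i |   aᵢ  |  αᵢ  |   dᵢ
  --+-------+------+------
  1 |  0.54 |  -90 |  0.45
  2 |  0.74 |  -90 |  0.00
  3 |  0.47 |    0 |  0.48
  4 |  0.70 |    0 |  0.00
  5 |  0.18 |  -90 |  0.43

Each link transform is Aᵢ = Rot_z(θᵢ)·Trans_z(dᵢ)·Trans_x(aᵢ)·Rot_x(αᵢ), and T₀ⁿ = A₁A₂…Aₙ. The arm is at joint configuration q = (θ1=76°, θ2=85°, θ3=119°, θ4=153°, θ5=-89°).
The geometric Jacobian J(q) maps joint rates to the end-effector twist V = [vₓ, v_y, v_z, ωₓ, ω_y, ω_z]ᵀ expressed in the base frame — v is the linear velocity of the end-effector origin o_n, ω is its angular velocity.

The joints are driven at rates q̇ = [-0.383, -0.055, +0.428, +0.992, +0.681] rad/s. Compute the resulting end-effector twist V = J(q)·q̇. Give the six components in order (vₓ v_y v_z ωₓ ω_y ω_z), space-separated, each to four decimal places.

o_n = [-0.3702, -0.2534, 0.0152]
J₁: ẑ×o_n = [0.2534, -0.3702, 0.0000], ω = ẑ
J2: z=[-0.9703, 0.2419, 0.0000] o=[0.1306, 0.5240, 0.4500] → [-0.1052, -0.4219, 0.8754, -0.9703, 0.2419, 0.0000]
J3: z=[-0.2410, -0.9666, -0.0872] o=[0.1462, 0.5865, -0.2872] → [-0.3655, 0.1179, -0.2968, -0.2410, -0.9666, -0.0872]
J4: z=[-0.2410, -0.9666, -0.0872] o=[0.4246, 0.0039, -0.1020] → [-0.1358, 0.0975, -0.7063, -0.2410, -0.9666, -0.0872]
J5: z=[-0.2410, -0.9666, -0.0872] o=[-0.2537, 0.1752, -0.1264] → [-0.1742, 0.0443, -0.0094, -0.2410, -0.9666, -0.0872]
V = J·q̇ = [-0.5010, 0.3424, -0.8822, -0.4530, -2.0441, -0.5661]

-0.5010 0.3424 -0.8822 -0.4530 -2.0441 -0.5661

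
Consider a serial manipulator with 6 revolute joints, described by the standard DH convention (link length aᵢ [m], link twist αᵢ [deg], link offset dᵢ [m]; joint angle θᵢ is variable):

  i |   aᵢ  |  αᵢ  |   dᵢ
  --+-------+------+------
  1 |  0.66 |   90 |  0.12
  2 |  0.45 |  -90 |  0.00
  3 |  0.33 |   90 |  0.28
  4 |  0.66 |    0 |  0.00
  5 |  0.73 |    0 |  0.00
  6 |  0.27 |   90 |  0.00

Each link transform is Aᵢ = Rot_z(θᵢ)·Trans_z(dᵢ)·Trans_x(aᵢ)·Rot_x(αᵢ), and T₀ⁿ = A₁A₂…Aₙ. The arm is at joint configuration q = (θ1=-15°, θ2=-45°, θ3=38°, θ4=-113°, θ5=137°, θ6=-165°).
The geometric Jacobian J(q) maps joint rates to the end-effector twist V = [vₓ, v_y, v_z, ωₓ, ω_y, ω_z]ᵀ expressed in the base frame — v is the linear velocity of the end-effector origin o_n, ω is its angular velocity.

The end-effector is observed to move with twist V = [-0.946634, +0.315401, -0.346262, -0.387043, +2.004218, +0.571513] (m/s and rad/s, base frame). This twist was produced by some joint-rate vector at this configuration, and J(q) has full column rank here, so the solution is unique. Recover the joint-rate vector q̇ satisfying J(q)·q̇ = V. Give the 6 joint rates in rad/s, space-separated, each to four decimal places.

0.5020 -0.9650 -0.5820 -0.7010 0.0870 -0.4910

o_n = [1.1770, 0.0219, -0.6349]
J₁: ẑ×o_n = [-0.0219, 1.1770, 0.0000], ω = ẑ
J2: z=[-0.2588, -0.9659, 0.0000] o=[0.6375, -0.1708, 0.1200] → [0.7291, -0.1954, 0.4713, -0.2588, -0.9659, 0.0000]
J3: z=[0.6830, -0.1830, 0.7071] o=[0.9449, -0.2532, -0.1982] → [-0.1146, 0.4624, 0.2304, 0.6830, -0.1830, 0.7071]
J4: z=[0.2166, -0.8738, -0.4353] o=[1.3663, -0.1558, -0.1841] → [0.4712, 0.1800, -0.1269, 0.2166, -0.8738, -0.4353]
J5: z=[0.2166, -0.8738, -0.4353] o=[0.7715, -0.1607, -0.4700] → [0.2236, -0.1409, 0.3940, 0.2166, -0.8738, -0.4353]
J6: z=[0.2166, -0.8738, -0.4353] o=[1.4395, 0.0853, -0.6316] → [-0.0248, 0.1149, -0.2431, 0.2166, -0.8738, -0.4353]
q̇ = J⁺·V = [0.5020, -0.9650, -0.5820, -0.7010, 0.0870, -0.4910]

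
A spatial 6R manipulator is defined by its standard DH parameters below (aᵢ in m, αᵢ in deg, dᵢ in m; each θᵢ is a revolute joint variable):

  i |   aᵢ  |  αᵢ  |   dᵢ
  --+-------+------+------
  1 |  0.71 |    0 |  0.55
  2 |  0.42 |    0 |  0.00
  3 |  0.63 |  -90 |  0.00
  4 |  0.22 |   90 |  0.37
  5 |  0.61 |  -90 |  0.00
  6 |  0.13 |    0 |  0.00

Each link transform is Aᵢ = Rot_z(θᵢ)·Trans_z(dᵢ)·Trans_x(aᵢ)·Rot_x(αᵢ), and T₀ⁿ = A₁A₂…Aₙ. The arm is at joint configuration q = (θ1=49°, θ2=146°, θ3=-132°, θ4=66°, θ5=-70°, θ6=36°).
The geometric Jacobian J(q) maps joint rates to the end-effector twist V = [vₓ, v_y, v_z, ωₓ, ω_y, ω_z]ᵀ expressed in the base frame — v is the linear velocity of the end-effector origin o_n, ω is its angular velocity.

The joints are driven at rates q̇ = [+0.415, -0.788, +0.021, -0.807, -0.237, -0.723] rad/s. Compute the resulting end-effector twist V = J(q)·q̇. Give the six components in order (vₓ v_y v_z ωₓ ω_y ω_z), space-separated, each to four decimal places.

o_n = [0.6693, 0.9575, 0.0945]
J₁: ẑ×o_n = [-0.9575, 0.6693, 0.0000], ω = ẑ
J2: z=[0.0000, 0.0000, 1.0000] o=[0.4658, 0.5358, 0.5500] → [-0.4217, 0.2035, 0.0000, 0.0000, 0.0000, 1.0000]
J3: z=[0.0000, 0.0000, 1.0000] o=[0.0601, 0.4271, 0.5500] → [-0.5304, 0.6092, 0.0000, 0.0000, 0.0000, 1.0000]
J4: z=[-0.8910, 0.4540, 0.0000] o=[0.3461, 0.9885, 0.5500] → [-0.2068, -0.4059, -0.1192, -0.8910, 0.4540, 0.0000]
J5: z=[0.4147, 0.8140, 0.4067] o=[0.0571, 1.2362, 0.3490] → [-0.0938, 0.3546, -0.6139, 0.4147, 0.8140, 0.4067]
J6: z=[-0.1312, 0.4958, -0.8585] o=[0.6063, 1.0516, 0.1584] → [-0.1124, -0.0625, -0.0189, -0.1312, 0.4958, -0.8585]
V = J·q̇ = [0.1942, 0.4188, 0.2553, 0.7156, -0.9178, 0.1723]

0.1942 0.4188 0.2553 0.7156 -0.9178 0.1723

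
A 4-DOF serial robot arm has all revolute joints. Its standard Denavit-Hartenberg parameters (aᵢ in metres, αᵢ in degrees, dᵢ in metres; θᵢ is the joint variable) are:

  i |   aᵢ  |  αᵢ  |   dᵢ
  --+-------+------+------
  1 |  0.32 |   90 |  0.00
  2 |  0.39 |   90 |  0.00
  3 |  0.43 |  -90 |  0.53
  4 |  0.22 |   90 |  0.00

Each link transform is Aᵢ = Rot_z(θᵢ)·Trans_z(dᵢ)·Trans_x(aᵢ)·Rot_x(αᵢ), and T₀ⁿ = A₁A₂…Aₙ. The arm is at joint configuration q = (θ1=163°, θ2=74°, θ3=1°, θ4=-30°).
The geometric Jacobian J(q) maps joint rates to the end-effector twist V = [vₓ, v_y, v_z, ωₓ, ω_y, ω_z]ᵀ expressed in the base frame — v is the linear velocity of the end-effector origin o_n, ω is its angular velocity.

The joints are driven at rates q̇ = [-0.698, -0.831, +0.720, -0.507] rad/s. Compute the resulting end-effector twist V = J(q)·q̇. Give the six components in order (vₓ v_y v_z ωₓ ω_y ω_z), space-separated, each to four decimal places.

-0.3185 1.4494 -0.8304 -1.0554 -1.0764 -0.8880

o_n = [-1.1575, 0.3652, 0.7949]
J₁: ẑ×o_n = [-0.3652, -1.1575, 0.0000], ω = ẑ
J2: z=[0.2924, 0.9563, 0.0000] o=[-0.3060, 0.0936, 0.0000] → [0.7601, -0.2324, 0.8937, 0.2924, 0.9563, 0.0000]
J3: z=[-0.9193, 0.2810, -0.2756] o=[-0.4088, 0.1250, 0.3749] → [0.1843, 0.5924, -0.0104, -0.9193, 0.2810, -0.2756]
J4: z=[0.2969, 0.9548, -0.0168] o=[-1.0072, 0.3158, 0.6421] → [0.1467, -0.0428, 0.1582, 0.2969, 0.9548, -0.0168]
V = J·q̇ = [-0.3185, 1.4494, -0.8304, -1.0554, -1.0764, -0.8880]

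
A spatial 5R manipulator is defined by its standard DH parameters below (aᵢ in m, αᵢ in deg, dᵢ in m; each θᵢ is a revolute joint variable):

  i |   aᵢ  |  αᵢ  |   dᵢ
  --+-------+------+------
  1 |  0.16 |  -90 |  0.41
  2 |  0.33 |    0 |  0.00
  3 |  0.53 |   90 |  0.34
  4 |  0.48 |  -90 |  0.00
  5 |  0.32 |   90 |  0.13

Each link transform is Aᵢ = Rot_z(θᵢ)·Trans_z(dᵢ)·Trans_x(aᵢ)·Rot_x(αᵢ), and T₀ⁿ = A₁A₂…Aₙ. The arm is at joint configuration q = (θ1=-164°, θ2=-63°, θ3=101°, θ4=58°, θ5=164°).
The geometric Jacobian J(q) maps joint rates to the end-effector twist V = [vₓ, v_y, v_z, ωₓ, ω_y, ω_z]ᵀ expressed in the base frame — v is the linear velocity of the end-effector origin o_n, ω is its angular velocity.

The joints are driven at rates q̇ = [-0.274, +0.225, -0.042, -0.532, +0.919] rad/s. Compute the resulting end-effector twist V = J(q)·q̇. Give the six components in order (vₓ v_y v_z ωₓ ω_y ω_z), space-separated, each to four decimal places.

-0.4295 0.1255 0.0813 1.0899 -0.3845 -0.2134

o_n = [-0.4798, -0.7150, 0.3199]
J₁: ẑ×o_n = [0.7150, -0.4798, 0.0000], ω = ẑ
J2: z=[0.2756, -0.9613, 0.0000] o=[-0.1538, -0.0441, 0.4100] → [0.0867, 0.0248, -0.4983, 0.2756, -0.9613, 0.0000]
J3: z=[0.2756, -0.9613, 0.0000] o=[-0.2978, -0.0854, 0.7040] → [0.3693, 0.1059, -0.3485, 0.2756, -0.9613, 0.0000]
J4: z=[-0.5918, -0.1697, 0.7880] o=[-0.6056, -0.5273, 0.3777] → [0.1577, 0.0649, 0.1324, -0.5918, -0.1697, 0.7880]
J5: z=[0.7884, -0.3252, 0.5221] o=[-0.6860, -0.9739, 0.2211] → [-0.1673, 0.0299, 0.2712, 0.7884, -0.3252, 0.5221]
V = J·q̇ = [-0.4295, 0.1255, 0.0813, 1.0899, -0.3845, -0.2134]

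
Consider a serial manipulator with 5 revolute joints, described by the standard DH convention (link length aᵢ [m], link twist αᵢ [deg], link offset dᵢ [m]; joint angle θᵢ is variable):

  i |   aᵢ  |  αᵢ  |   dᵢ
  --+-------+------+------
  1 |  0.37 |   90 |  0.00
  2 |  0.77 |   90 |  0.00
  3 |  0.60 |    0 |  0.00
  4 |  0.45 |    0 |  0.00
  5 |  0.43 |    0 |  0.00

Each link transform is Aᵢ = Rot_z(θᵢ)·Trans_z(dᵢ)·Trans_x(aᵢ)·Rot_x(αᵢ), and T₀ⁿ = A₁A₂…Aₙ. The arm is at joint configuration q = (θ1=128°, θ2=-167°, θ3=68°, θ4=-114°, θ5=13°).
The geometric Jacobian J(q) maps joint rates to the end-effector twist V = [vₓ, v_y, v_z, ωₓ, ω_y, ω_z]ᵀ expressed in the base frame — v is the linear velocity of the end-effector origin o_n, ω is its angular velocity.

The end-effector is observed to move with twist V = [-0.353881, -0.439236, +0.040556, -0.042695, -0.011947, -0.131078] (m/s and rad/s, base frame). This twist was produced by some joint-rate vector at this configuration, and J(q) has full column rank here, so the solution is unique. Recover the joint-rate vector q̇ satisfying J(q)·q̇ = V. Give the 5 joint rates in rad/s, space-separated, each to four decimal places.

o_n = [0.7716, -0.9901, -0.3752]
J₁: ẑ×o_n = [0.9901, 0.7716, -0.0000], ω = ẑ
J2: z=[0.7880, 0.6157, 0.0000] o=[-0.2278, 0.2916, 0.0000] → [-0.2310, 0.2957, -1.6252, 0.7880, 0.6157, 0.0000]
J3: z=[0.1385, -0.1773, 0.9744] o=[0.2341, -0.2997, -0.1732] → [0.7086, 0.5516, -0.0004, 0.1385, -0.1773, 0.9744]
J4: z=[0.1385, -0.1773, 0.9744] o=[0.8073, -0.1297, -0.2238] → [0.8652, -0.0139, -0.1255, 0.1385, -0.1773, 0.9744]
J5: z=[0.1385, -0.1773, 0.9744] o=[0.7398, -0.5690, -0.2941] → [0.4247, 0.0422, -0.0527, 0.1385, -0.1773, 0.9744]
q̇ = J⁺·V = [-0.0580, -0.0410, -0.7590, -0.1330, 0.8170]

-0.0580 -0.0410 -0.7590 -0.1330 0.8170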